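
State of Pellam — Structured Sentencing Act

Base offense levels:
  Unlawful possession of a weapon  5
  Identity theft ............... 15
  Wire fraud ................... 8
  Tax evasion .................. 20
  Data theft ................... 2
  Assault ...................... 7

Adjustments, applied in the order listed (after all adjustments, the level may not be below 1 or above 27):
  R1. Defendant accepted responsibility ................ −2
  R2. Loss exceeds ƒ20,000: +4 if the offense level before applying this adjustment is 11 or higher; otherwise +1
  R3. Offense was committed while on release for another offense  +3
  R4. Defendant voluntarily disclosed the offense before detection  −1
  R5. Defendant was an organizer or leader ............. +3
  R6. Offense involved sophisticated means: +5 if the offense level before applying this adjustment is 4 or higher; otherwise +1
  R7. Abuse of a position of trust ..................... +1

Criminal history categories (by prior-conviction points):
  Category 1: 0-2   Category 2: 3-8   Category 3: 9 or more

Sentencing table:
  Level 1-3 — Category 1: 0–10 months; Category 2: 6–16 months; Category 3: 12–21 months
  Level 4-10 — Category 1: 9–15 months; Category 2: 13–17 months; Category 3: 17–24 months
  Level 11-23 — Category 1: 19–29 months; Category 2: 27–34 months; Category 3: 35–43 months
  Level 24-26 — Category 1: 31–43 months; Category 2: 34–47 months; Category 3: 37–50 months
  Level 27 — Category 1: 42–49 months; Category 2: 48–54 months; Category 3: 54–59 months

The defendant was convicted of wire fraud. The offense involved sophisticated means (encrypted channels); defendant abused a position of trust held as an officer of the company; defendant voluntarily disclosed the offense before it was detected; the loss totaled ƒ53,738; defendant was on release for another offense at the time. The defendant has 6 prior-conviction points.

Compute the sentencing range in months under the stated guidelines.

27-34 months

Base offense level for wire fraud: 8.
R2 applies (level before this adjustment is 8 < 11, so +1): 8 + 1 = 9.
R3 applies: 9 + 3 = 12.
R4 applies: 12 − 1 = 11.
R6 applies (level before this adjustment is 11 ≥ 4, so +5): 11 + 5 = 16.
R7 applies: 16 + 1 = 17.
Final offense level: 17.
Criminal history: 6 prior points → Category 2 (3-8).
Level 17 falls in the 11-23 band.
Grid: Level 11-23 × Category 2 = 27-34 months.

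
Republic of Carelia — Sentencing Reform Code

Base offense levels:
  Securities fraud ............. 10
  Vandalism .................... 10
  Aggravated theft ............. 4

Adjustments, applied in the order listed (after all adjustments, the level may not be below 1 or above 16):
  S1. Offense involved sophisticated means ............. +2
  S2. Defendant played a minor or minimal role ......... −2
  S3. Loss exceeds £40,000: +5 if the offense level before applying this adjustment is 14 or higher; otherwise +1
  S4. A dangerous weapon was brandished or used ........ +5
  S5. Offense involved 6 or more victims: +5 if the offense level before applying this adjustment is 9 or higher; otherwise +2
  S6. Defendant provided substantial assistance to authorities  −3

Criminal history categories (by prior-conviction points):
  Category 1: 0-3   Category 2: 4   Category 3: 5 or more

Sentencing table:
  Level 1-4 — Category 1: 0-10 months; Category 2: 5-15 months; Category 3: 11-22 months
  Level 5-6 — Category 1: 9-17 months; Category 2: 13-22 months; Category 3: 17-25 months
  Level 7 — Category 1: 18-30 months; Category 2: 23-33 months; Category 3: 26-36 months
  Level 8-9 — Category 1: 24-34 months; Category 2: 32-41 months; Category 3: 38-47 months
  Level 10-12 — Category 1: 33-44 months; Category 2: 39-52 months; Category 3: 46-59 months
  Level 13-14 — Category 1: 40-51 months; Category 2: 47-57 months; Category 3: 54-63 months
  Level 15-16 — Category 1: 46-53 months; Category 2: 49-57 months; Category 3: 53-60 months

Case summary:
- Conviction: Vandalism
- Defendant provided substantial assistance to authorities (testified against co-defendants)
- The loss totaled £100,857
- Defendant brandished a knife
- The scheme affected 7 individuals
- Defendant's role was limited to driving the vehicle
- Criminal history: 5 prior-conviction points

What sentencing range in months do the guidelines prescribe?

53-60 months

Base offense level for vandalism: 10.
S2 applies: 10 − 2 = 8.
S3 applies (level before this adjustment is 8 < 14, so +1): 8 + 1 = 9.
S4 applies: 9 + 5 = 14.
S5 applies (level before this adjustment is 14 ≥ 9, so +5): 14 + 5 = 19.
S6 applies: 19 − 3 = 16.
Final offense level: 16.
Criminal history: 5 prior points → Category 3 (5+).
Level 16 falls in the 15-16 band.
Grid: Level 15-16 × Category 3 = 53-60 months.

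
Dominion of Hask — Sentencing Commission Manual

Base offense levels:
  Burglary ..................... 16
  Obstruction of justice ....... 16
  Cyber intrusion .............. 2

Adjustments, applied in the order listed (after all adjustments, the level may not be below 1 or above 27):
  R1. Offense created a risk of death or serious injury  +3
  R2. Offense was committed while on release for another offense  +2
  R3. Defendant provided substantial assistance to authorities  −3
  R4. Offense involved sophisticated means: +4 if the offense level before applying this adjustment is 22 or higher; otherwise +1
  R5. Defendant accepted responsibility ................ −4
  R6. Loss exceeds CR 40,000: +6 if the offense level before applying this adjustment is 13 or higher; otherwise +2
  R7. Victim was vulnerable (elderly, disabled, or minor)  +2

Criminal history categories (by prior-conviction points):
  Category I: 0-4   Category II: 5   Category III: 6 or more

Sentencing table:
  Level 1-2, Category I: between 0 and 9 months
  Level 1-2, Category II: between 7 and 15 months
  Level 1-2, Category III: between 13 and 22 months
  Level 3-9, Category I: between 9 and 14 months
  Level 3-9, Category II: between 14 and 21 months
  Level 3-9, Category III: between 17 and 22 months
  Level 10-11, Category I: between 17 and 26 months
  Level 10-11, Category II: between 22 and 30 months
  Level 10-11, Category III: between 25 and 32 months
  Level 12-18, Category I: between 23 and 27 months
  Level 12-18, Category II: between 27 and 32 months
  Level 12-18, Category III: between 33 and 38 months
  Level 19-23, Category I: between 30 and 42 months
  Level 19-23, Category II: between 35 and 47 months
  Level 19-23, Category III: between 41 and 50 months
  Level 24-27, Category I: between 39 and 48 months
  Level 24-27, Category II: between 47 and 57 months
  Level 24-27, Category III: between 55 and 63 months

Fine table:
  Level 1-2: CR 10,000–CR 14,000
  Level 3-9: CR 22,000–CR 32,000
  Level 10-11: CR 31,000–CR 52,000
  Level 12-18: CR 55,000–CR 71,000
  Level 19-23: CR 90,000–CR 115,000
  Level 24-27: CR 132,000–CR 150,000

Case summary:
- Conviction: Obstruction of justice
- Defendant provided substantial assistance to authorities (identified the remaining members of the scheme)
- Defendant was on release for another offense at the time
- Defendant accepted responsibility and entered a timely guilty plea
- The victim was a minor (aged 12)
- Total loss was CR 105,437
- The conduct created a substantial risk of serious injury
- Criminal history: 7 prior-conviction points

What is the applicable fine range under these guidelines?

Base offense level for obstruction of justice: 16.
R1 applies: 16 + 3 = 19.
R2 applies: 19 + 2 = 21.
R3 applies: 21 − 3 = 18.
R5 applies: 18 − 4 = 14.
R6 applies (level before this adjustment is 14 ≥ 13, so +6): 14 + 6 = 20.
R7 applies: 20 + 2 = 22.
Final offense level: 22.
Level 22 falls in the 19-23 band.
Fine table: Level 19-23 → CR 90,000–CR 115,000.

CR 90,000–CR 115,000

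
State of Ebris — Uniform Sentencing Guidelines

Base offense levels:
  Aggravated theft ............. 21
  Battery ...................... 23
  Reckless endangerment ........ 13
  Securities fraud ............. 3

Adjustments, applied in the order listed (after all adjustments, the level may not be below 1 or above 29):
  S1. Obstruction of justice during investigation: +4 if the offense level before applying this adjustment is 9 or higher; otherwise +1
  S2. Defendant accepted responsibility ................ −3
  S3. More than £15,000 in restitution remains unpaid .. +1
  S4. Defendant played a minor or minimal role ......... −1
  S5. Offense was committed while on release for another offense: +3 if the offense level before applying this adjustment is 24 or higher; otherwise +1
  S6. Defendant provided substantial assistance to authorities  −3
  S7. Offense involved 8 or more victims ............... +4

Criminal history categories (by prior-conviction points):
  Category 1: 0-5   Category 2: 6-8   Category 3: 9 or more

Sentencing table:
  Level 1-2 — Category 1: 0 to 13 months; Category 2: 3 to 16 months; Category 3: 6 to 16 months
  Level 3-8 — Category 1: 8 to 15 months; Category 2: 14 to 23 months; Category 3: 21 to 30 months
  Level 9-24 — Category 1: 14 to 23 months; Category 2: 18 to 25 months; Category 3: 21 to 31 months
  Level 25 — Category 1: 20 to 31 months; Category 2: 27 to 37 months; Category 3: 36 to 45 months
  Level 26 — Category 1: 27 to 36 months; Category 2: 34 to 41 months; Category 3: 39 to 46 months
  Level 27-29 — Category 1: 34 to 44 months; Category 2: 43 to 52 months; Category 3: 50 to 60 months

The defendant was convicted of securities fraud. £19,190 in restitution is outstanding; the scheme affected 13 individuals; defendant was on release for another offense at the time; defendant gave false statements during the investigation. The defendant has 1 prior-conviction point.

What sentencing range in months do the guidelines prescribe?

14-23 months

Base offense level for securities fraud: 3.
S1 applies (level before this adjustment is 3 < 9, so +1): 3 + 1 = 4.
S3 applies: 4 + 1 = 5.
S5 applies (level before this adjustment is 5 < 24, so +1): 5 + 1 = 6.
S6 does not apply.
S7 applies: 6 + 4 = 10.
Final offense level: 10.
Criminal history: 1 prior point → Category 1 (0-5).
Level 10 falls in the 9-24 band.
Grid: Level 9-24 × Category 1 = 14-23 months.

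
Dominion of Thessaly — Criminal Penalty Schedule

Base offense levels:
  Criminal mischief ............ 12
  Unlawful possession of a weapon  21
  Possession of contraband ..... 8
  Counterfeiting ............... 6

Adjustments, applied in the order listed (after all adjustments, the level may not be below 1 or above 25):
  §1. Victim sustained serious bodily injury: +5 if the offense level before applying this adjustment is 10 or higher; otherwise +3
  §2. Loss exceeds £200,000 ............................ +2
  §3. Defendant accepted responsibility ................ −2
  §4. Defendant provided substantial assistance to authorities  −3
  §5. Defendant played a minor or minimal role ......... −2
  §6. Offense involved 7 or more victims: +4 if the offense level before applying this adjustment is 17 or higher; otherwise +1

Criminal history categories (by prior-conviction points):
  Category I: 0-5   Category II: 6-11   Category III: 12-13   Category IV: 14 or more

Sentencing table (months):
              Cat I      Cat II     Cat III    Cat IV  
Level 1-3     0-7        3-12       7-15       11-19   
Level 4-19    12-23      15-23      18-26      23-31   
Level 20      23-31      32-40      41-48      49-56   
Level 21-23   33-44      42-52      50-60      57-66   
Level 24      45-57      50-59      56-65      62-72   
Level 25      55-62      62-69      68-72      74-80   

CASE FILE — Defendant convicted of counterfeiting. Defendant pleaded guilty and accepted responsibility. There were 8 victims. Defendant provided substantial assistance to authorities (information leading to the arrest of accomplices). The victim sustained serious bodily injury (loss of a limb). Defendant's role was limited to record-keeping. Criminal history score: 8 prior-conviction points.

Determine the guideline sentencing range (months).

Base offense level for counterfeiting: 6.
§1 applies (level before this adjustment is 6 < 10, so +3): 6 + 3 = 9.
§2 does not apply.
§3 applies: 9 − 2 = 7.
§4 applies: 7 − 3 = 4.
§5 applies: 4 − 2 = 2.
§6 applies (level before this adjustment is 2 < 17, so +1): 2 + 1 = 3.
Final offense level: 3.
Criminal history: 8 prior points → Category II (6-11).
Level 3 falls in the 1-3 band.
Grid: Level 1-3 × Category II = 3-12 months.

3-12 months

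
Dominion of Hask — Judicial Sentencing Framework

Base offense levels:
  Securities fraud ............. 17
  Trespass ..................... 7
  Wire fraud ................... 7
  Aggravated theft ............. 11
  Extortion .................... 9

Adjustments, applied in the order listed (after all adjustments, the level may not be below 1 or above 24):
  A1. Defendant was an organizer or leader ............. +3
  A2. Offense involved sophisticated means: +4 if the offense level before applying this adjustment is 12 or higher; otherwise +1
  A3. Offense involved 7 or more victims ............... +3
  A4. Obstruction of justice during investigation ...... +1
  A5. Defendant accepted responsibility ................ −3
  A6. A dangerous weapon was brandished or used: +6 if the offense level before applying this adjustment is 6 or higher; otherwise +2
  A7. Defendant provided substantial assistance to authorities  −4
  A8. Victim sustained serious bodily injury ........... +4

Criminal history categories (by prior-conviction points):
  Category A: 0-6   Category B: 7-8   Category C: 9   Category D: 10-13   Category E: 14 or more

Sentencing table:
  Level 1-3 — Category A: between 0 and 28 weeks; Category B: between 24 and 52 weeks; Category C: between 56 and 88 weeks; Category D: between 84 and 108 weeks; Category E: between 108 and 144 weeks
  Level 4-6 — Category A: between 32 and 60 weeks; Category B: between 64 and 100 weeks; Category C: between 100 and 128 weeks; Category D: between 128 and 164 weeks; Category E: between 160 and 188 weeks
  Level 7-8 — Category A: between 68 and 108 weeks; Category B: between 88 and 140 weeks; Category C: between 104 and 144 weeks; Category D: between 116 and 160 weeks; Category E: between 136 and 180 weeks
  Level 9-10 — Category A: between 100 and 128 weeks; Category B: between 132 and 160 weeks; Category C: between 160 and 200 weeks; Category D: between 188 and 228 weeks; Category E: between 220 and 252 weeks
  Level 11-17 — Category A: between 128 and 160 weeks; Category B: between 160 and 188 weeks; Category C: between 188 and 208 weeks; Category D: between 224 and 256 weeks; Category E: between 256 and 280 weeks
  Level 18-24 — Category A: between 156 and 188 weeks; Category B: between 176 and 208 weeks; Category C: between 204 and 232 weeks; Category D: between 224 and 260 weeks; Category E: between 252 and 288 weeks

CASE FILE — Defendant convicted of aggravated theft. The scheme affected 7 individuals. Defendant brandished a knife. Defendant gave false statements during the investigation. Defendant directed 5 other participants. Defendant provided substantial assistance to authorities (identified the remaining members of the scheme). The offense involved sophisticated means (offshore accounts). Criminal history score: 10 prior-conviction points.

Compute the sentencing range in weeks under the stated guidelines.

Base offense level for aggravated theft: 11.
A1 applies: 11 + 3 = 14.
A2 applies (level before this adjustment is 14 ≥ 12, so +4): 14 + 4 = 18.
A3 applies: 18 + 3 = 21.
A4 applies: 21 + 1 = 22.
A5 does not apply.
A6 applies (level before this adjustment is 22 ≥ 6, so +6): 22 + 6 = 28.
A7 applies: 28 − 4 = 24.
A8 does not apply.
Final offense level: 24.
Criminal history: 10 prior points → Category D (10-13).
Level 24 falls in the 18-24 band.
Grid: Level 18-24 × Category D = 224-260 weeks.

224-260 weeks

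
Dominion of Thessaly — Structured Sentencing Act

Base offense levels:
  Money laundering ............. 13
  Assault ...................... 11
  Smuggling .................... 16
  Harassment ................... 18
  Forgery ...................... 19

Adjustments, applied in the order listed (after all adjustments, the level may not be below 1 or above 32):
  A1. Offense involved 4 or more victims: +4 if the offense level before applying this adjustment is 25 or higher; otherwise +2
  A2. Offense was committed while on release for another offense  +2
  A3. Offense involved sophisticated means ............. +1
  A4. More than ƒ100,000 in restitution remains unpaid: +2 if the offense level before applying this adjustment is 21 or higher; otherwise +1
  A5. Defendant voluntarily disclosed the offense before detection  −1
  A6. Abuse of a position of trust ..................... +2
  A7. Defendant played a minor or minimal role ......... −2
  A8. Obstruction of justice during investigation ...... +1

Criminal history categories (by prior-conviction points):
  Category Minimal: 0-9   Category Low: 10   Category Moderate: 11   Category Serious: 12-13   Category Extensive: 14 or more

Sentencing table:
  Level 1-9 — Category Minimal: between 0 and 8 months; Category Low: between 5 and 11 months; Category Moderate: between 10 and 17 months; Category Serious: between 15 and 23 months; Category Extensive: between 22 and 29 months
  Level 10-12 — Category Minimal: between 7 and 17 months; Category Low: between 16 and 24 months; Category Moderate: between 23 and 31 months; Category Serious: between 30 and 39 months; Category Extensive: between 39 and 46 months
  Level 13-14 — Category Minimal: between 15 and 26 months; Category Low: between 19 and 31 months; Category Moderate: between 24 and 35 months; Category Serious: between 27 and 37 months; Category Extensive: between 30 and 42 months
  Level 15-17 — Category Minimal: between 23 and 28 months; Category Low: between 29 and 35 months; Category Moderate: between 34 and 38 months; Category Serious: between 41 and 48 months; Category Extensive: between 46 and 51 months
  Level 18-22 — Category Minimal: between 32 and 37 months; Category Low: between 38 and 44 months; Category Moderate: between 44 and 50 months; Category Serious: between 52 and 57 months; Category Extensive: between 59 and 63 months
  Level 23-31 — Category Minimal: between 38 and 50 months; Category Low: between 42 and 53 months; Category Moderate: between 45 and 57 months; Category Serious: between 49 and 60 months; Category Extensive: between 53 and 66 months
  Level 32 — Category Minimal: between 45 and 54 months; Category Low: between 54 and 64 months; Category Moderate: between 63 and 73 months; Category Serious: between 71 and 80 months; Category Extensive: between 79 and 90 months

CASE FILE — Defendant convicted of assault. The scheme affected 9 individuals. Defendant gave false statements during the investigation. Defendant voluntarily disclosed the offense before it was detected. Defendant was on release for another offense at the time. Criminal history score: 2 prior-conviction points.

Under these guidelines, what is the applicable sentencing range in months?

Base offense level for assault: 11.
A1 applies (level before this adjustment is 11 < 25, so +2): 11 + 2 = 13.
A2 applies: 13 + 2 = 15.
A3 does not apply.
A4 does not apply.
A5 applies: 15 − 1 = 14.
A6 does not apply.
A7 does not apply.
A8 applies: 14 + 1 = 15.
Final offense level: 15.
Criminal history: 2 prior points → Category Minimal (0-9).
Level 15 falls in the 15-17 band.
Grid: Level 15-17 × Category Minimal = 23-28 months.

23-28 months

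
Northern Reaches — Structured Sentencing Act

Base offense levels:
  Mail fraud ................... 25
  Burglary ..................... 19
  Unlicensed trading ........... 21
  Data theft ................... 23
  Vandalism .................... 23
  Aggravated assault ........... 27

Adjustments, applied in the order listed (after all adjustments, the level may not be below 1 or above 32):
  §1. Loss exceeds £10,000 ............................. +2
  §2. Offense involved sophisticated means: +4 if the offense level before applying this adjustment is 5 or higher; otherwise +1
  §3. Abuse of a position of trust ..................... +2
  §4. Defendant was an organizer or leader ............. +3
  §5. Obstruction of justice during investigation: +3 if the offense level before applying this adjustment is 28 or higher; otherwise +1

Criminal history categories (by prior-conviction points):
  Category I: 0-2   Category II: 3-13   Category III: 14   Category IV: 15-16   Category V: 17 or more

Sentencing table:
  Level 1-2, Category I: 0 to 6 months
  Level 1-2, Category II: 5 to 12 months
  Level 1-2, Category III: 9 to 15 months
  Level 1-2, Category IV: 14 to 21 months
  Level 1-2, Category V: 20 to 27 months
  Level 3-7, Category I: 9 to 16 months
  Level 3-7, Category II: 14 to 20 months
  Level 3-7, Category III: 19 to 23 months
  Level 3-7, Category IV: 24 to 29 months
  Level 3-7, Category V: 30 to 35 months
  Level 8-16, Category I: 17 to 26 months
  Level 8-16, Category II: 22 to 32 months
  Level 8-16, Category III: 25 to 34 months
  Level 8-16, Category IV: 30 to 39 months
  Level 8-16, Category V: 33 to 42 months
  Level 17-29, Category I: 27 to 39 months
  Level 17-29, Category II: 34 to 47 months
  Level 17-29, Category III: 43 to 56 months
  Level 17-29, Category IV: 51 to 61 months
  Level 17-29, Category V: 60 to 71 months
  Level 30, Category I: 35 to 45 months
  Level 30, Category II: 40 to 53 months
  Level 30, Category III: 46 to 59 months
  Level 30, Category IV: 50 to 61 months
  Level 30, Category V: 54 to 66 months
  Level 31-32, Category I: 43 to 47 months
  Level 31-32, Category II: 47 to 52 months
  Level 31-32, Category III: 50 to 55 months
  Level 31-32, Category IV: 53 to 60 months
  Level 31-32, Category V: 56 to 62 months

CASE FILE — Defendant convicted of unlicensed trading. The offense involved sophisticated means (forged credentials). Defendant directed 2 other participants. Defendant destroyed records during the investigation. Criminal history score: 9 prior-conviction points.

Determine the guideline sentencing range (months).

47-52 months

Base offense level for unlicensed trading: 21.
§2 applies (level before this adjustment is 21 ≥ 5, so +4): 21 + 4 = 25.
§4 applies: 25 + 3 = 28.
§5 applies (level before this adjustment is 28 ≥ 28, so +3): 28 + 3 = 31.
Final offense level: 31.
Criminal history: 9 prior points → Category II (3-13).
Level 31 falls in the 31-32 band.
Grid: Level 31-32 × Category II = 47-52 months.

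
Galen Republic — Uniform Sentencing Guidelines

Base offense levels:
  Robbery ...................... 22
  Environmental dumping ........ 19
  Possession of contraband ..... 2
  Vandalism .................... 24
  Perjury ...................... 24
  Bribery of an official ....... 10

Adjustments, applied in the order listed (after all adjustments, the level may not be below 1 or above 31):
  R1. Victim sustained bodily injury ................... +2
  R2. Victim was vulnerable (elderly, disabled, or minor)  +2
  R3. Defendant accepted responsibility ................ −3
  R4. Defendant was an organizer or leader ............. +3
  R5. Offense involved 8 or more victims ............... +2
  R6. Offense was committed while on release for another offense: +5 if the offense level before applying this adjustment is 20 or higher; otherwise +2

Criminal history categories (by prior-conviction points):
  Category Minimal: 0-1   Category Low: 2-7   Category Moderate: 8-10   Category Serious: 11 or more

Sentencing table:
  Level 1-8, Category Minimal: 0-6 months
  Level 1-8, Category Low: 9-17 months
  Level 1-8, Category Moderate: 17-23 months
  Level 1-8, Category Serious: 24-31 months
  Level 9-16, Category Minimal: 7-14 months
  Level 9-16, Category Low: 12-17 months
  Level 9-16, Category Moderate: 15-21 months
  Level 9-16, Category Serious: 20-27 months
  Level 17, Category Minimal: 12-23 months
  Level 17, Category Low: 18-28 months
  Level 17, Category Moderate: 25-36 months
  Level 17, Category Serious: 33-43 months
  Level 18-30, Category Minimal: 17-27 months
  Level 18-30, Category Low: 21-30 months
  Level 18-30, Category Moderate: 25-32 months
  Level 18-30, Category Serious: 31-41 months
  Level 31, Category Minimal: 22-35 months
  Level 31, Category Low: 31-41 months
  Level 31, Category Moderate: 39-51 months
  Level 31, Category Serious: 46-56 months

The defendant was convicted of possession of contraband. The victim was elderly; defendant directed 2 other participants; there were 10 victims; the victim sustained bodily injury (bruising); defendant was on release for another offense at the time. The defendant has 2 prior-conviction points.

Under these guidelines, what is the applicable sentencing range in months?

12-17 months

Base offense level for possession of contraband: 2.
R1 applies: 2 + 2 = 4.
R2 applies: 4 + 2 = 6.
R4 applies: 6 + 3 = 9.
R5 applies: 9 + 2 = 11.
R6 applies (level before this adjustment is 11 < 20, so +2): 11 + 2 = 13.
Final offense level: 13.
Criminal history: 2 prior points → Category Low (2-7).
Level 13 falls in the 9-16 band.
Grid: Level 9-16 × Category Low = 12-17 months.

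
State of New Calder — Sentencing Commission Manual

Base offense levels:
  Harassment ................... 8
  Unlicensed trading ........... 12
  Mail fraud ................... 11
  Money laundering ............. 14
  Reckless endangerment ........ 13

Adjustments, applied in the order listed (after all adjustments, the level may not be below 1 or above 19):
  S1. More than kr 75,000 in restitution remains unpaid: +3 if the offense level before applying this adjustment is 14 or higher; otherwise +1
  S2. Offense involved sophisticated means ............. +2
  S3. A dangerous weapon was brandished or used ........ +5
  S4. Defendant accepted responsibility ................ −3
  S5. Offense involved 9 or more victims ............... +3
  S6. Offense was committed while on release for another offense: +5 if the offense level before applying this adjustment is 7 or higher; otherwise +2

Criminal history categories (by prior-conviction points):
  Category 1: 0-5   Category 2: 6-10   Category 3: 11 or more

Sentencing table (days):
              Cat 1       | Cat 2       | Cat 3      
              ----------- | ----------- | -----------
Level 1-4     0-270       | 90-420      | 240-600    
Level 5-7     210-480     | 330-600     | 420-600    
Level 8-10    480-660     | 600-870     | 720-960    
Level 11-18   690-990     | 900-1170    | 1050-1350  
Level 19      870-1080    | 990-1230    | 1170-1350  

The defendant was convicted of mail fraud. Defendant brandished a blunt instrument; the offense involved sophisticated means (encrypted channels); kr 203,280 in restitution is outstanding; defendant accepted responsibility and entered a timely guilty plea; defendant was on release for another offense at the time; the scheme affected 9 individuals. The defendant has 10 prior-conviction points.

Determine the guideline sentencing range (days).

990-1230 days

Base offense level for mail fraud: 11.
S1 applies (level before this adjustment is 11 < 14, so +1): 11 + 1 = 12.
S2 applies: 12 + 2 = 14.
S3 applies: 14 + 5 = 19.
S4 applies: 19 − 3 = 16.
S5 applies: 16 + 3 = 19.
S6 applies (level before this adjustment is 19 ≥ 7, so +5): 19 + 5 = 24.
Level 24 exceeds the maximum of 19; capped at 19.
Final offense level: 19.
Criminal history: 10 prior points → Category 2 (6-10).
Level 19 falls in the 19 band.
Grid: Level 19 × Category 2 = 990-1230 days.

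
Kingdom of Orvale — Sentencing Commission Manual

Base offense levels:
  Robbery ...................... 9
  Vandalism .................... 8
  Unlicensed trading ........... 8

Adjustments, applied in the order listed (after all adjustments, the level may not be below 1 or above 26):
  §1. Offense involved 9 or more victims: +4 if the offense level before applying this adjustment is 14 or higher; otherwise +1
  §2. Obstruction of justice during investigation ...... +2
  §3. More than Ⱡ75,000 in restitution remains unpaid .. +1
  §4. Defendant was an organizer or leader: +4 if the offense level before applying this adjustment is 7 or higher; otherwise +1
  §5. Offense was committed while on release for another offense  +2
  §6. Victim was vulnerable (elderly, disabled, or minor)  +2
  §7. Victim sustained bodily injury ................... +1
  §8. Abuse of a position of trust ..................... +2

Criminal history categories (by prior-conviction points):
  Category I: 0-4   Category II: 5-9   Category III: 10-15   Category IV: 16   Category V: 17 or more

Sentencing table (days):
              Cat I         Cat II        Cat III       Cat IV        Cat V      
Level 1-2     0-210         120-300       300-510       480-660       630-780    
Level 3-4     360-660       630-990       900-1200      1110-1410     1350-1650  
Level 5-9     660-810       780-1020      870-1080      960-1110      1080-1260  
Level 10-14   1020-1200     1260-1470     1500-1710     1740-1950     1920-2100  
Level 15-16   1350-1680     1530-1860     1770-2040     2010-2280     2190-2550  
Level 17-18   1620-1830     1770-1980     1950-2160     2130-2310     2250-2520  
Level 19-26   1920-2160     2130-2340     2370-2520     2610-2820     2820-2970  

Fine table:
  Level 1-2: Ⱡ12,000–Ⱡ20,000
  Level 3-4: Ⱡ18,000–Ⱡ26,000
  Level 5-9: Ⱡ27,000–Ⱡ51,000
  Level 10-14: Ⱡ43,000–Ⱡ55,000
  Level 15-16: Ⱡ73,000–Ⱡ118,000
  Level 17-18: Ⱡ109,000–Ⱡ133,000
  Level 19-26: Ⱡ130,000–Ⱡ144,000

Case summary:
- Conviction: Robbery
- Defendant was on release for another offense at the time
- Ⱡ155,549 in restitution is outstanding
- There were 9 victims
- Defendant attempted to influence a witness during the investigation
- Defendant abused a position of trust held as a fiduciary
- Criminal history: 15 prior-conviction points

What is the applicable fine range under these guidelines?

Base offense level for robbery: 9.
§1 applies (level before this adjustment is 9 < 14, so +1): 9 + 1 = 10.
§2 applies: 10 + 2 = 12.
§3 applies: 12 + 1 = 13.
§5 applies: 13 + 2 = 15.
§8 applies: 15 + 2 = 17.
Final offense level: 17.
Level 17 falls in the 17-18 band.
Fine table: Level 17-18 → Ⱡ109,000–Ⱡ133,000.

Ⱡ109,000–Ⱡ133,000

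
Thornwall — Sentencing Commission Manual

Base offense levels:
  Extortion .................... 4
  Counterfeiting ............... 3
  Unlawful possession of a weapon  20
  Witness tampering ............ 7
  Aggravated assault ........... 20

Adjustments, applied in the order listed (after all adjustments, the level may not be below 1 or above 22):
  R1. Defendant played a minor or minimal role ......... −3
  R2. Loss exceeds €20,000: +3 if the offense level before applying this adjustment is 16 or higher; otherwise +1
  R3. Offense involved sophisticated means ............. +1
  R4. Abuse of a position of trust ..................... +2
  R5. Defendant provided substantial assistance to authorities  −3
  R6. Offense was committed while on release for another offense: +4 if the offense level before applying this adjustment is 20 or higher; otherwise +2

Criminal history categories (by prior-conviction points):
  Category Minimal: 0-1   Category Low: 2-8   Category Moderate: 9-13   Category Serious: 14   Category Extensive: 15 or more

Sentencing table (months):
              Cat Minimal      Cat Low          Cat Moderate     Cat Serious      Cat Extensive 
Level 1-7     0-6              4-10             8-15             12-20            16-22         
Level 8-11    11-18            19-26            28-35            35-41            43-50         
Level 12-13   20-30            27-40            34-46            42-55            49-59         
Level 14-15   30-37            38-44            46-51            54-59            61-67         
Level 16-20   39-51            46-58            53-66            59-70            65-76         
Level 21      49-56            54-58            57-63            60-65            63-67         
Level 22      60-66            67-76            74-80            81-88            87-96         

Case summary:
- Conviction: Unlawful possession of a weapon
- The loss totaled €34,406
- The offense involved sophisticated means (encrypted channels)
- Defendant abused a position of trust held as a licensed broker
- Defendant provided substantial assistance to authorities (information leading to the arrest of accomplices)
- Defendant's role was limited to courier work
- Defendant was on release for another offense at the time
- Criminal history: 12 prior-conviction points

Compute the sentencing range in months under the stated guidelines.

Base offense level for unlawful possession of a weapon: 20.
R1 applies: 20 − 3 = 17.
R2 applies (level before this adjustment is 17 ≥ 16, so +3): 17 + 3 = 20.
R3 applies: 20 + 1 = 21.
R4 applies: 21 + 2 = 23.
R5 applies: 23 − 3 = 20.
R6 applies (level before this adjustment is 20 ≥ 20, so +4): 20 + 4 = 24.
Level 24 exceeds the maximum of 22; capped at 22.
Final offense level: 22.
Criminal history: 12 prior points → Category Moderate (9-13).
Level 22 falls in the 22 band.
Grid: Level 22 × Category Moderate = 74-80 months.

74-80 months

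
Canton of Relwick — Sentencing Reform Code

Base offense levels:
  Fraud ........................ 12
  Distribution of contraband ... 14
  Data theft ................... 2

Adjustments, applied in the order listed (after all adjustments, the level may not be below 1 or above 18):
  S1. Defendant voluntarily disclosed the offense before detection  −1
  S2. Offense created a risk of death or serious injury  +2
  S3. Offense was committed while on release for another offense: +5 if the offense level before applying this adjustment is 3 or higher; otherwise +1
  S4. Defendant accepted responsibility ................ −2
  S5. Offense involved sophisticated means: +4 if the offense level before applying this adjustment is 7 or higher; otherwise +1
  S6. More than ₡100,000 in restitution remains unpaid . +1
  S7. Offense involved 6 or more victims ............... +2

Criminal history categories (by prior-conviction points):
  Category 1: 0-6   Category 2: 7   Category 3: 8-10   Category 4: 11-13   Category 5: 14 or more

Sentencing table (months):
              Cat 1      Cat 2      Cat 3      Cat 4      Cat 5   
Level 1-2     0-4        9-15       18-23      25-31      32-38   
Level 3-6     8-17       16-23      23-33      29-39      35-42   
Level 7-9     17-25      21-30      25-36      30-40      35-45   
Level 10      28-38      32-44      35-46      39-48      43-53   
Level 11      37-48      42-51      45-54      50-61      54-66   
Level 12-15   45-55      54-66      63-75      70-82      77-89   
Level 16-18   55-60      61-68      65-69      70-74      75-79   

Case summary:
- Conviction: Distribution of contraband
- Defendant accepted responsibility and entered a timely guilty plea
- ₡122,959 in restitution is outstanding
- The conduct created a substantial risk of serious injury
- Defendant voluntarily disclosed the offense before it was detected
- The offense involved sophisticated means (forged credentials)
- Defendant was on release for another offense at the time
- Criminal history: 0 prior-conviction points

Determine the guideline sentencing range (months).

55-60 months

Base offense level for distribution of contraband: 14.
S1 applies: 14 − 1 = 13.
S2 applies: 13 + 2 = 15.
S3 applies (level before this adjustment is 15 ≥ 3, so +5): 15 + 5 = 20.
S4 applies: 20 − 2 = 18.
S5 applies (level before this adjustment is 18 ≥ 7, so +4): 18 + 4 = 22.
S6 applies: 22 + 1 = 23.
Level 23 exceeds the maximum of 18; capped at 18.
Final offense level: 18.
Criminal history: 0 prior points → Category 1 (0-6).
Level 18 falls in the 16-18 band.
Grid: Level 16-18 × Category 1 = 55-60 months.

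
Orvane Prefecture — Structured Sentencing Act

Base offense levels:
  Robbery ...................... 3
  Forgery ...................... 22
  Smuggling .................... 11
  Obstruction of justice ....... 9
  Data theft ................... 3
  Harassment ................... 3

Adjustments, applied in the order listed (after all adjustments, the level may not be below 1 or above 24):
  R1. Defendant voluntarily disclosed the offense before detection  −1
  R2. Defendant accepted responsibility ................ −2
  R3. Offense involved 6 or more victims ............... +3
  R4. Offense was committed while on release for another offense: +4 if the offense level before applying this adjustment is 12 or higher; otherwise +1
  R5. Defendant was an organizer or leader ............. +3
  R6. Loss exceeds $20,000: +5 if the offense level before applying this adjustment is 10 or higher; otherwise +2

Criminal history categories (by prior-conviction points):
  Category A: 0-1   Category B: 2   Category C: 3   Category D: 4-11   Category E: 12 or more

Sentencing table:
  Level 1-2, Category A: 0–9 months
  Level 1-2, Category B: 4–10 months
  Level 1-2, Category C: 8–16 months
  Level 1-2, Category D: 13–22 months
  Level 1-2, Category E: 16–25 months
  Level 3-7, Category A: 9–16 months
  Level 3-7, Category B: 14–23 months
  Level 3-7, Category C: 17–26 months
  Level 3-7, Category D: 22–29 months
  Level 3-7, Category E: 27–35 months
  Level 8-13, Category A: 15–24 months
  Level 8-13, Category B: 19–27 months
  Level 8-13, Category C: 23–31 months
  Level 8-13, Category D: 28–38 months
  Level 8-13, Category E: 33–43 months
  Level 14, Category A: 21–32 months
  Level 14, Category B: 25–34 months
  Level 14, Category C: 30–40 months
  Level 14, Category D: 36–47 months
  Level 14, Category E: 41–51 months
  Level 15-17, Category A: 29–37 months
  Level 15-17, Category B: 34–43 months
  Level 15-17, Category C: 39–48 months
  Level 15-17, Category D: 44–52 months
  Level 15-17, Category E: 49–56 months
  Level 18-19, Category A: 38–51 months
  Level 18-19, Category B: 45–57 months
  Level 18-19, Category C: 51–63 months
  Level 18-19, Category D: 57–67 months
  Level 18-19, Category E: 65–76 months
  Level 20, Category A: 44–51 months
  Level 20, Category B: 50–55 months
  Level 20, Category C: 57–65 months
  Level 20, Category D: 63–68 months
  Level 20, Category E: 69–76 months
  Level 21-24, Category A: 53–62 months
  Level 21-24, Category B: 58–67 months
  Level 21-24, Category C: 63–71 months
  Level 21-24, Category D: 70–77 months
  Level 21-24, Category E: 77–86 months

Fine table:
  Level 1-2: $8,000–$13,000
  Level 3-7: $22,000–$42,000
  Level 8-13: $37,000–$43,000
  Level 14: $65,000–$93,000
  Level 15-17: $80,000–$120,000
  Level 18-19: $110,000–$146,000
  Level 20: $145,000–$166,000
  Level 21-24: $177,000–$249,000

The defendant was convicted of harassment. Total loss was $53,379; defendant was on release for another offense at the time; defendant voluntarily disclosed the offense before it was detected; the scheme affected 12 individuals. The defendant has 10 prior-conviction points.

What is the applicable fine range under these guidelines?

Base offense level for harassment: 3.
R1 applies: 3 − 1 = 2.
R2 does not apply.
R3 applies: 2 + 3 = 5.
R4 applies (level before this adjustment is 5 < 12, so +1): 5 + 1 = 6.
R6 applies (level before this adjustment is 6 < 10, so +2): 6 + 2 = 8.
Final offense level: 8.
Level 8 falls in the 8-13 band.
Fine table: Level 8-13 → $37,000–$43,000.

$37,000–$43,000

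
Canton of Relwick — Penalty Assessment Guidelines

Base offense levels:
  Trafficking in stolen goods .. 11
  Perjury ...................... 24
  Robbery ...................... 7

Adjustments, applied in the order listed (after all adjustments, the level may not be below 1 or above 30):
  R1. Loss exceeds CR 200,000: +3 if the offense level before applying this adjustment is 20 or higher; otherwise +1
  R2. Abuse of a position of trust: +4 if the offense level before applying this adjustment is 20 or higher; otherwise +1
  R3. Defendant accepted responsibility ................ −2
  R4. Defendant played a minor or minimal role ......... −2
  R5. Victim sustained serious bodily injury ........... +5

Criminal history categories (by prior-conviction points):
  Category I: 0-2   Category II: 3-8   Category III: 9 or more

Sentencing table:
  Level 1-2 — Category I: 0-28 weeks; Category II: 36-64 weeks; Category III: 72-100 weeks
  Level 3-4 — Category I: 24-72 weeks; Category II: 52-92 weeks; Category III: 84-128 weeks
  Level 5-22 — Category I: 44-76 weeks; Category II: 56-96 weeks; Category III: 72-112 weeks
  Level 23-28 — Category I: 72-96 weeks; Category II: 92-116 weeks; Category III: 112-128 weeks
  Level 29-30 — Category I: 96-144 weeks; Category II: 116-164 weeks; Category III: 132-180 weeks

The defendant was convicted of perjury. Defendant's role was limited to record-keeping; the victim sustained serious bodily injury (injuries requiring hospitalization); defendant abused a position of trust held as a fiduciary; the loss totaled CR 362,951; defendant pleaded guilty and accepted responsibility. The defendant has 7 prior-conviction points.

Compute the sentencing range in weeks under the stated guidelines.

Base offense level for perjury: 24.
R1 applies (level before this adjustment is 24 ≥ 20, so +3): 24 + 3 = 27.
R2 applies (level before this adjustment is 27 ≥ 20, so +4): 27 + 4 = 31.
R3 applies: 31 − 2 = 29.
R4 applies: 29 − 2 = 27.
R5 applies: 27 + 5 = 32.
Level 32 exceeds the maximum of 30; capped at 30.
Final offense level: 30.
Criminal history: 7 prior points → Category II (3-8).
Level 30 falls in the 29-30 band.
Grid: Level 29-30 × Category II = 116-164 weeks.

116-164 weeks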